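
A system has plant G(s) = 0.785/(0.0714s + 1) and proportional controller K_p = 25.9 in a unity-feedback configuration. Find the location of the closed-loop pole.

Closed loop: T(s) = K_p·G/(1+K_p·G) = 20.33/(0.0714s + 1 + 20.33), with pole at s = −(1 + 20.33)/0.0714 = −298.8.

s = -298.8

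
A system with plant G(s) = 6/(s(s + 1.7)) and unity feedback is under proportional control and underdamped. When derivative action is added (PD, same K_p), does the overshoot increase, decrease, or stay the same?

decrease

With PD the characteristic equation becomes s² + (a + K·K_d)s + K·K_p = 0; the damping term grows, ζ rises, overshoot falls.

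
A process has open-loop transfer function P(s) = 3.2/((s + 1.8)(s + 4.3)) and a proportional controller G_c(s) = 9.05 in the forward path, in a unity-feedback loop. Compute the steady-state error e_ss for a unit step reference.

The loop is type 0. Static position error constant K_pos = G_c(0)·P(0) = 9.05·0.4134 = 3.742.
Steady-state error to a unit step: e_ss = 1/(1+K_pos) = 1/4.742 = 0.211.

0.211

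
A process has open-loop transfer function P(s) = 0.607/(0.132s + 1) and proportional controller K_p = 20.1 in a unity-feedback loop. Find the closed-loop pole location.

s = -100

Closed loop: T(s) = K_p·P/(1+K_p·P) = 12.2/(0.132s + 1 + 12.2), with pole at s = −(1 + 12.2)/0.132 = −100.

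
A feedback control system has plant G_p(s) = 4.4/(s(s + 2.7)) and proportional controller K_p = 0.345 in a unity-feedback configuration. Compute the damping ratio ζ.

1 + K_p·G_p(s) = 0 gives s² + 2.7s + 1.518 = 0.
Matching s² + 2ζω_n s + ω_n²: ω_n = √1.518 = 1.232 rad/s and 2ζω_n = 2.7, so ζ = 2.7/(2·1.232) = 1.1.

ζ = 1.1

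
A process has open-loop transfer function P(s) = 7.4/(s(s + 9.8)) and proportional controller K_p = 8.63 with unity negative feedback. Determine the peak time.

The closed-loop denominator s² + 9.8s + 63.86 gives ω_n = √63.86 = 7.991 and ζ = 9.8/(2ω_n) = 0.6132.
Damped frequency ω_d = ω_n√(1−ζ²) = 6.313 rad/s, so peak time T_p = π/ω_d = 0.498 s.

T_p = 0.498 s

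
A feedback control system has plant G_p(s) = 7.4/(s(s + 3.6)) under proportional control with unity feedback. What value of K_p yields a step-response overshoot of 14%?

K_p = 1.56

From %OS = 100·exp(−πζ/√(1−ζ²)) = 14%, ζ = −ln(0.14)/√(π²+ln²(0.14)) = 0.5305.
Characteristic equation s² + 3.6s + 7.4K_p = 0 gives ζ = 3.6/(2√(7.4K_p)).
Setting ζ = 0.5305: √(7.4K_p) = 3.6/(2·0.5305) = 3.393, so K_p = 11.51/7.4 = 1.56.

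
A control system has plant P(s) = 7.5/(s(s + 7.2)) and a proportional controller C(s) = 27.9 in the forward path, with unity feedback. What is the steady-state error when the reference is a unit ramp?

0.0344

The loop has one pole at the origin (type 1). Velocity error constant K_v = lim_{s→0} s·C(s)P(s) = 27.9·7.5/7.2 = 29.06.
Steady-state error to a unit ramp: e_ss = 1/K_v = 0.0344.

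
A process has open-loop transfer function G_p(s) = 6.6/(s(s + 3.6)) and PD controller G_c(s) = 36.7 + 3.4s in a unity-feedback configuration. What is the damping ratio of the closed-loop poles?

ζ = 0.837

Forward path: (36.7 + 3.4s)·6.6/(s(s+3.6)). The closed-loop characteristic equation is s² + (3.6 + 6.6·3.4)s + 6.6·36.7 = 0.
That is s² + 26.04s + 242.2 = 0, so ω_n = 15.56 rad/s and ζ = 26.04/(2·15.56) = 0.8366.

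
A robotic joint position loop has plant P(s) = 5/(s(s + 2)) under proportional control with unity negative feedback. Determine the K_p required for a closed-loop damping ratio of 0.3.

K_p = 2.22

Closed-loop characteristic equation: s² + 2s + K_p·5 = 0.
So ω_n = √(5K_p) and 2ζω_n = 2, giving ζ = 2/(2√(5K_p)).
Setting ζ = 0.3: √(5K_p) = 2/(2·0.3) = 3.333, so K_p = 11.11/5 = 2.22.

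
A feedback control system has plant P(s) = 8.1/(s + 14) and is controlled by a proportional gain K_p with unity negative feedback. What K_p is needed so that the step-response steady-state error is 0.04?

K_p = 41.5

For a type-0 loop with proportional control, e_ss = 1/(1 + K_p·P(0)).
P(0) = 0.5786. Require 1/(1 + K_p·0.5786) = 0.04, so 1 + 0.5786·K_p = 25.
K_p = (25 − 1)/0.5786 = 41.5.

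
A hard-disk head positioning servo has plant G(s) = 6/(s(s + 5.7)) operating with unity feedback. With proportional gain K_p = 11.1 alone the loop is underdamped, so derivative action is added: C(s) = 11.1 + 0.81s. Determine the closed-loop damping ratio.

ζ = 0.647

Forward path: (11.1 + 0.81s)·6/(s(s+5.7)). The closed-loop characteristic equation is s² + (5.7 + 6·0.81)s + 6·11.1 = 0.
That is s² + 10.56s + 66.6 = 0, so ω_n = 8.161 rad/s and ζ = 10.56/(2·8.161) = 0.647.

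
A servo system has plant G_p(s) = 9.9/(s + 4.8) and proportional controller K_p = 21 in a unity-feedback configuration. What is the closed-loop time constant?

τ = 0.0047 s

Closed-loop transfer function: T(s) = K_p·G_p(s)/(1 + K_p·G_p(s)) = 207.9/(s + 4.8 + 207.9) = 207.9/(s + 212.7).
Time constant τ = 1/212.7 = 0.0047 s.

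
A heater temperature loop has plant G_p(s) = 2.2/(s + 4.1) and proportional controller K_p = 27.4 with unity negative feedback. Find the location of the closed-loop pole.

s = -64.38

Closed-loop transfer function: T(s) = K_p·G_p(s)/(1 + K_p·G_p(s)) = 60.28/(s + 4.1 + 60.28) = 60.28/(s + 64.38).
The closed-loop pole is at s = −64.38.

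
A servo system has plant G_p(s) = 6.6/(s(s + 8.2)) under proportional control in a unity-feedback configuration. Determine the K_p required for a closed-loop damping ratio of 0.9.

Closed-loop characteristic equation: s² + 8.2s + K_p·6.6 = 0.
So ω_n = √(6.6K_p) and 2ζω_n = 8.2, giving ζ = 8.2/(2√(6.6K_p)).
Setting ζ = 0.9: √(6.6K_p) = 8.2/(2·0.9) = 4.556, so K_p = 20.75/6.6 = 3.14.

K_p = 3.14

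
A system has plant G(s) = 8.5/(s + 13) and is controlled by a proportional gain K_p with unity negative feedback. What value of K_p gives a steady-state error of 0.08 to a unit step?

K_p = 17.6

The loop is type 0, so e_ss(step) = 1/(1 + K_pos) with K_pos = K_p·G(0).
G(0) = 0.6538. Require 1/(1 + K_p·0.6538) = 0.08, so 1 + 0.6538·K_p = 12.5.
K_p = (12.5 − 1)/0.6538 = 17.6.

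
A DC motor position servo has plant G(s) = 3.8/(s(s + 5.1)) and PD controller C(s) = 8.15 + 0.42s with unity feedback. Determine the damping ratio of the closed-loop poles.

Forward path: (8.15 + 0.42s)·3.8/(s(s+5.1)). The closed-loop characteristic equation is s² + (5.1 + 3.8·0.42)s + 3.8·8.15 = 0.
That is s² + 6.696s + 30.97 = 0, so ω_n = 5.565 rad/s and ζ = 6.696/(2·5.565) = 0.6016.

ζ = 0.602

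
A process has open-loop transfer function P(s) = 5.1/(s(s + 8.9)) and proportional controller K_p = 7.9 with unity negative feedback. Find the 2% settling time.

T_s ≈ 0.899 s

The closed-loop denominator s² + 8.9s + 40.29 gives ω_n = √40.29 = 6.347 and ζ = 8.9/(2ω_n) = 0.7011.
2% settling time T_s ≈ 4/(ζω_n) = 4/4.45 = 0.899 s.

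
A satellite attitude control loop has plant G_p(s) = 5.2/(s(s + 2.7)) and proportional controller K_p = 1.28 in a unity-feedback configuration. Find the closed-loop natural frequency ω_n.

1 + K_p·G_p(s) = 0 gives s² + 2.7s + 6.656 = 0.
So ω_n² = 6.656 ⇒ ω_n = 2.58 rad/s, and ζ = 2.7/(2ω_n) = 0.523.

ω_n = 2.58 rad/s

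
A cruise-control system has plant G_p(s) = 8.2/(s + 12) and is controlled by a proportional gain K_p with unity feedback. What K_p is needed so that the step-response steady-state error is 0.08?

For a type-0 loop with proportional control, e_ss = 1/(1 + K_p·G_p(0)).
G_p(0) = 0.6833. Require 1/(1 + K_p·0.6833) = 0.08, so 1 + 0.6833·K_p = 12.5.
K_p = (12.5 − 1)/0.6833 = 16.8.

K_p = 16.8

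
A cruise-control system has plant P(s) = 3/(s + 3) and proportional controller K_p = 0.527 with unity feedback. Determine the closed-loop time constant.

Closed-loop transfer function: T(s) = K_p·P(s)/(1 + K_p·P(s)) = 1.581/(s + 3 + 1.581) = 1.581/(s + 4.581).
Time constant τ = 1/4.581 = 0.218 s.

τ = 0.218 s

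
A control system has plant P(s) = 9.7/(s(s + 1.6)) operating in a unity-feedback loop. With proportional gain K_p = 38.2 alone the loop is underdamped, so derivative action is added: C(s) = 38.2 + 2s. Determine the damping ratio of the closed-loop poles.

ζ = 0.545

Forward path: (38.2 + 2s)·9.7/(s(s+1.6)). The closed-loop characteristic equation is s² + (1.6 + 9.7·2)s + 9.7·38.2 = 0.
That is s² + 21s + 370.5 = 0, so ω_n = 19.25 rad/s and ζ = 21/(2·19.25) = 0.5455.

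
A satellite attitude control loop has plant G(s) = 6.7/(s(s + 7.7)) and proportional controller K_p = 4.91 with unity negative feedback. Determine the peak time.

T_p = 0.739 s

Closed-loop characteristic equation: s² + 7.7s + 32.9 = 0, so ω_n = 5.736 rad/s and ζ = 7.7/(2·5.736) = 0.6712.
Damped frequency ω_d = ω_n√(1−ζ²) = 4.251 rad/s, so peak time T_p = π/ω_d = 0.739 s.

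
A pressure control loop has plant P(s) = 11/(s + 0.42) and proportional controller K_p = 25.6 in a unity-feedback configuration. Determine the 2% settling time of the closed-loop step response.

Closed-loop transfer function: T(s) = K_p·P(s)/(1 + K_p·P(s)) = 281.6/(s + 0.42 + 281.6) = 281.6/(s + 282).
Time constant τ = 1/282 = 0.003546 s, so the 2% settling time is about 4τ = 0.0142 s.

T_s ≈ 0.0142 s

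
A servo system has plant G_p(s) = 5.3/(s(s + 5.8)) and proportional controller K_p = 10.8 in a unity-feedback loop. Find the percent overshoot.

The closed-loop denominator s² + 5.8s + 57.24 gives ω_n = √57.24 = 7.566 and ζ = 5.8/(2ω_n) = 0.3833.
%OS = 100·exp(−πζ/√(1−ζ²)) = 100·exp(−π·0.3833/√0.8531) = 27.2%.

27.2%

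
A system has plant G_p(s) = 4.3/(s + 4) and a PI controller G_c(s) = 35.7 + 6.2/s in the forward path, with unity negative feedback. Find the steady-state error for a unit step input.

The open loop G_c(s)G_p(s) has a pole at the origin (type 1), so the static position error constant is infinite and e_ss = 1/(1+∞) = 0.

0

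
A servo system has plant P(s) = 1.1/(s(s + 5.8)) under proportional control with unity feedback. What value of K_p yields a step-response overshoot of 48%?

K_p = 148

From %OS = 100·exp(−πζ/√(1−ζ²)) = 48%, ζ = −ln(0.48)/√(π²+ln²(0.48)) = 0.2275.
Characteristic equation s² + 5.8s + 1.1K_p = 0 gives ζ = 5.8/(2√(1.1K_p)).
Setting ζ = 0.2275: √(1.1K_p) = 5.8/(2·0.2275) = 12.75, so K_p = 162.5/1.1 = 148.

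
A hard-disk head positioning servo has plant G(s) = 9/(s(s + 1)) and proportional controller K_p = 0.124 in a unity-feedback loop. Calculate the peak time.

From 1 + K_pG(s) = 0: s² + 1s + 1.116 = 0 ⇒ ω_n = 1.056, ζ = 0.4733.
Damped frequency ω_d = ω_n√(1−ζ²) = 0.9306 rad/s, so peak time T_p = π/ω_d = 3.38 s.

T_p = 3.38 s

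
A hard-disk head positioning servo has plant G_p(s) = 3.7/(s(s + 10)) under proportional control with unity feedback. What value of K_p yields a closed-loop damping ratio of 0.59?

Closed-loop characteristic equation: s² + 10s + K_p·3.7 = 0.
So ω_n = √(3.7K_p) and 2ζω_n = 10, giving ζ = 10/(2√(3.7K_p)).
Setting ζ = 0.59: √(3.7K_p) = 10/(2·0.59) = 8.475, so K_p = 71.82/3.7 = 19.4.

K_p = 19.4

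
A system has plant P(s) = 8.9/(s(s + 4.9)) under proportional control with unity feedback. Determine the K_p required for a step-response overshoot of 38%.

K_p = 7.78

From %OS = 100·exp(−πζ/√(1−ζ²)) = 38%, ζ = −ln(0.38)/√(π²+ln²(0.38)) = 0.2943.
Characteristic equation s² + 4.9s + 8.9K_p = 0 gives ζ = 4.9/(2√(8.9K_p)).
Setting ζ = 0.2943: √(8.9K_p) = 4.9/(2·0.2943) = 8.324, so K_p = 69.28/8.9 = 7.78.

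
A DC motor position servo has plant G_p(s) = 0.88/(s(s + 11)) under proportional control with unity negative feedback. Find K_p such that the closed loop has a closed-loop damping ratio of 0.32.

Closed-loop characteristic equation: s² + 11s + K_p·0.88 = 0.
So ω_n = √(0.88K_p) and 2ζω_n = 11, giving ζ = 11/(2√(0.88K_p)).
Setting ζ = 0.32: √(0.88K_p) = 11/(2·0.32) = 17.19, so K_p = 295.4/0.88 = 336.

K_p = 336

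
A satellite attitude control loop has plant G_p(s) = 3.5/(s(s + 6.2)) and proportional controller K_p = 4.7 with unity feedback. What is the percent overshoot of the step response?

From 1 + K_pG_p(s) = 0: s² + 6.2s + 16.45 = 0 ⇒ ω_n = 4.056, ζ = 0.7643.
%OS = 100·exp(−πζ/√(1−ζ²)) = 100·exp(−π·0.7643/√0.4158) = 2.41%.

2.41%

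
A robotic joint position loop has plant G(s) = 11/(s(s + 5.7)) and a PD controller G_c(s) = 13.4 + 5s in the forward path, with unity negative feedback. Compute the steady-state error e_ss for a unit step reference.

The open loop G_c(s)G(s) has a pole at the origin (type 1), so the static position error constant is infinite and e_ss = 1/(1+∞) = 0.

0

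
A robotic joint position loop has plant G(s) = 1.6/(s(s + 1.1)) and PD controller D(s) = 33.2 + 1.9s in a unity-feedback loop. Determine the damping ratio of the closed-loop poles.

Forward path: (33.2 + 1.9s)·1.6/(s(s+1.1)). The closed-loop characteristic equation is s² + (1.1 + 1.6·1.9)s + 1.6·33.2 = 0.
That is s² + 4.14s + 53.12 = 0, so ω_n = 7.288 rad/s and ζ = 4.14/(2·7.288) = 0.284.

ζ = 0.284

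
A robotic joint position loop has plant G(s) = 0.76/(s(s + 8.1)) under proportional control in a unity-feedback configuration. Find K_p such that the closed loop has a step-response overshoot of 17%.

K_p = 89.4

From %OS = 100·exp(−πζ/√(1−ζ²)) = 17%, ζ = −ln(0.17)/√(π²+ln²(0.17)) = 0.4913.
Characteristic equation s² + 8.1s + 0.76K_p = 0 gives ζ = 8.1/(2√(0.76K_p)).
Setting ζ = 0.4913: √(0.76K_p) = 8.1/(2·0.4913) = 8.244, so K_p = 67.96/0.76 = 89.4.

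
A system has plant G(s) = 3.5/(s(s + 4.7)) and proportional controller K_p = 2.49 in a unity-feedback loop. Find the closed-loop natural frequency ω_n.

ω_n = 2.95 rad/s

With unity feedback the closed-loop characteristic equation is s² + 4.7s + 2.49·3.5 = s² + 4.7s + 8.715 = 0.
Matching s² + 2ζω_n s + ω_n²: ω_n = √8.715 = 2.952 rad/s and 2ζω_n = 4.7, so ζ = 4.7/(2·2.952) = 0.796.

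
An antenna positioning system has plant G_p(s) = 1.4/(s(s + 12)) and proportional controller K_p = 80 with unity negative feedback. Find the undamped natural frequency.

ω_n = 10.6 rad/s

The closed-loop denominator is s(s+12) + 80·1.4 = s² + 12s + 112.
So ω_n² = 112 ⇒ ω_n = 10.58 rad/s, and ζ = 12/(2ω_n) = 0.567.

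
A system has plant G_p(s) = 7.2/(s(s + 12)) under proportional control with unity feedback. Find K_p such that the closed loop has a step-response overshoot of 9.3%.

From %OS = 100·exp(−πζ/√(1−ζ²)) = 9.3%, ζ = −ln(0.093)/√(π²+ln²(0.093)) = 0.6031.
Characteristic equation s² + 12s + 7.2K_p = 0 gives ζ = 12/(2√(7.2K_p)).
Setting ζ = 0.6031: √(7.2K_p) = 12/(2·0.6031) = 9.949, so K_p = 98.98/7.2 = 13.7.

K_p = 13.7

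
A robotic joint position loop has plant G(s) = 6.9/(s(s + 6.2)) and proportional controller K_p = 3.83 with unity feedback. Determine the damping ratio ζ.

1 + K_p·G(s) = 0 gives s² + 6.2s + 26.43 = 0.
So ω_n² = 26.43 ⇒ ω_n = 5.141 rad/s, and ζ = 6.2/(2ω_n) = 0.603.

ζ = 0.603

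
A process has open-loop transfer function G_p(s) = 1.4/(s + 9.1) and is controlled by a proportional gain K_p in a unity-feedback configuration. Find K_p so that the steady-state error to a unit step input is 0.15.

For a type-0 loop with proportional control, e_ss = 1/(1 + K_p·G_p(0)).
G_p(0) = 0.1538. Require 1/(1 + K_p·0.1538) = 0.15, so 1 + 0.1538·K_p = 6.667.
K_p = (6.667 − 1)/0.1538 = 36.8.

K_p = 36.8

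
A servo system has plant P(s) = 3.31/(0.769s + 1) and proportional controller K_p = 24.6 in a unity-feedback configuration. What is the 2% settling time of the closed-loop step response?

T_s ≈ 0.0373 s

Closed loop: T(s) = K_p·P/(1+K_p·P) = 81.43/(0.769s + 1 + 81.43), with pole at s = −(1 + 81.43)/0.769 = −107.2.
τ = 1/107.2 = 0.00933 s, so 2% settling time ≈ 4τ = 0.0373 s.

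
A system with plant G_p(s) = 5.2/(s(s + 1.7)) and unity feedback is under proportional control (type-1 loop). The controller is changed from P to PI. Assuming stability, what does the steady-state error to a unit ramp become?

0

The integrator raises the loop to type 2, so K_v → ∞ and e_ss to a ramp is zero.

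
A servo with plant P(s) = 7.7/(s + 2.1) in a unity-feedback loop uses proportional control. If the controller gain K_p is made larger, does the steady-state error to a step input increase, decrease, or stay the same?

decrease

The position error constant K_pos = K_p·P(0) grows with K_p, and e_ss = 1/(1+K_pos) falls.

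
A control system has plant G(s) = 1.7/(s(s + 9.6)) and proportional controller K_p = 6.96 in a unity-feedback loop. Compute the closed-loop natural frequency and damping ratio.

1 + K_p·G(s) = 0 gives s² + 9.6s + 11.83 = 0.
So ω_n² = 11.83 ⇒ ω_n = 3.44 rad/s, and ζ = 9.6/(2ω_n) = 1.4.

ω_n = 3.44 rad/s, ζ = 1.4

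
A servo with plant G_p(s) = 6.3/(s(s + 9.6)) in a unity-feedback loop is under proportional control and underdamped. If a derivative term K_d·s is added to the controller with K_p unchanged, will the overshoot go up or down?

With PD the characteristic equation becomes s² + (a + K·K_d)s + K·K_p = 0; the damping term grows, ζ rises, overshoot falls.

decrease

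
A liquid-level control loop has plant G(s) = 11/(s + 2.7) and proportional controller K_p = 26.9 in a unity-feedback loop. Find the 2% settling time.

T_s ≈ 0.0134 s

Closed-loop transfer function: T(s) = K_p·G(s)/(1 + K_p·G(s)) = 295.9/(s + 2.7 + 295.9) = 295.9/(s + 298.6).
Time constant τ = 1/298.6 = 0.003349 s, so the 2% settling time is about 4τ = 0.0134 s.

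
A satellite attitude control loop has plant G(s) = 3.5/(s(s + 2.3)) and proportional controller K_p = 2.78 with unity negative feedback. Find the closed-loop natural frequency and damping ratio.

ω_n = 3.12 rad/s, ζ = 0.369

1 + K_p·G(s) = 0 gives s² + 2.3s + 9.73 = 0.
So ω_n² = 9.73 ⇒ ω_n = 3.119 rad/s, and ζ = 2.3/(2ω_n) = 0.369.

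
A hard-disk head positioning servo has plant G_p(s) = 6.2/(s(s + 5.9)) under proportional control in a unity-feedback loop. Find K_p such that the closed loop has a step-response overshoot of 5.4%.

K_p = 3.03

From %OS = 100·exp(−πζ/√(1−ζ²)) = 5.4%, ζ = −ln(0.054)/√(π²+ln²(0.054)) = 0.6806.
Characteristic equation s² + 5.9s + 6.2K_p = 0 gives ζ = 5.9/(2√(6.2K_p)).
Setting ζ = 0.6806: √(6.2K_p) = 5.9/(2·0.6806) = 4.334, so K_p = 18.78/6.2 = 3.03.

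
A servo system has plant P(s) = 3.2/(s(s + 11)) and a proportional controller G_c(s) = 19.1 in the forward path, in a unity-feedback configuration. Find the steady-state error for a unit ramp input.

The loop has one pole at the origin (type 1). Velocity error constant K_v = lim_{s→0} s·G_c(s)P(s) = 19.1·3.2/11 = 5.556.
Steady-state error to a unit ramp: e_ss = 1/K_v = 0.18.

0.18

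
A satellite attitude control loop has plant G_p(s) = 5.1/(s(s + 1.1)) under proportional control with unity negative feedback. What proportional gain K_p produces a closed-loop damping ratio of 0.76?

Closed-loop characteristic equation: s² + 1.1s + K_p·5.1 = 0.
So ω_n = √(5.1K_p) and 2ζω_n = 1.1, giving ζ = 1.1/(2√(5.1K_p)).
Setting ζ = 0.76: √(5.1K_p) = 1.1/(2·0.76) = 0.7237, so K_p = 0.5237/5.1 = 0.103.

K_p = 0.103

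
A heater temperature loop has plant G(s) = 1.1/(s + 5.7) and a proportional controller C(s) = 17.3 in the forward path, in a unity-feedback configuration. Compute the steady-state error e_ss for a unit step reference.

The loop is type 0. Static position error constant K_pos = C(0)·G(0) = 17.3·0.193 = 3.339.
Steady-state error to a unit step: e_ss = 1/(1+K_pos) = 1/4.339 = 0.23.

0.23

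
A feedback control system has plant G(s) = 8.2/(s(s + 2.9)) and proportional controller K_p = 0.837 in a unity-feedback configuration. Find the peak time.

Closed-loop characteristic equation: s² + 2.9s + 6.863 = 0, so ω_n = 2.62 rad/s and ζ = 2.9/(2·2.62) = 0.5535.
Damped frequency ω_d = ω_n√(1−ζ²) = 2.182 rad/s, so peak time T_p = π/ω_d = 1.44 s.

T_p = 1.44 s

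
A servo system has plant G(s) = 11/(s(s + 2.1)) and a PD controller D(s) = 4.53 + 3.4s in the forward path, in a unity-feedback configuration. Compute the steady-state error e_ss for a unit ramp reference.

The loop has one pole at the origin (type 1). Velocity error constant K_v = lim_{s→0} s·D(s)G(s) = 4.53·11/2.1 = 23.73.
Steady-state error to a unit ramp: e_ss = 1/K_v = 0.0421.

0.0421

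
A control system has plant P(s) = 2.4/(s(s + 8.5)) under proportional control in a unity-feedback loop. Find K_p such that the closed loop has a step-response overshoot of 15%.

From %OS = 100·exp(−πζ/√(1−ζ²)) = 15%, ζ = −ln(0.15)/√(π²+ln²(0.15)) = 0.5169.
Characteristic equation s² + 8.5s + 2.4K_p = 0 gives ζ = 8.5/(2√(2.4K_p)).
Setting ζ = 0.5169: √(2.4K_p) = 8.5/(2·0.5169) = 8.222, so K_p = 67.59/2.4 = 28.2.

K_p = 28.2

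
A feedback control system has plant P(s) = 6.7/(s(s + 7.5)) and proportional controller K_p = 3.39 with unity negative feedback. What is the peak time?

Closed-loop characteristic equation: s² + 7.5s + 22.71 = 0, so ω_n = 4.766 rad/s and ζ = 7.5/(2·4.766) = 0.7869.
Damped frequency ω_d = ω_n√(1−ζ²) = 2.941 rad/s, so peak time T_p = π/ω_d = 1.07 s.

T_p = 1.07 s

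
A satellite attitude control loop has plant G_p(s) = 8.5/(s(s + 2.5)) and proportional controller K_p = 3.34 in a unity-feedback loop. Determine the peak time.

The closed-loop denominator s² + 2.5s + 28.39 gives ω_n = √28.39 = 5.328 and ζ = 2.5/(2ω_n) = 0.2346.
Damped frequency ω_d = ω_n√(1−ζ²) = 5.18 rad/s, so peak time T_p = π/ω_d = 0.607 s.

T_p = 0.607 s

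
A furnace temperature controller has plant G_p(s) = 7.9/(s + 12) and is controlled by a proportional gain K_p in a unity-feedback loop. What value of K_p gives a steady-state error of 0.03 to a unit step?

K_p = 49.1

Steady-state error for a unit step on this type-0 loop is 1/(1 + K_p·G_p(0)).
G_p(0) = 0.6583. Require 1/(1 + K_p·0.6583) = 0.03, so 1 + 0.6583·K_p = 33.33.
K_p = (33.33 − 1)/0.6583 = 49.1.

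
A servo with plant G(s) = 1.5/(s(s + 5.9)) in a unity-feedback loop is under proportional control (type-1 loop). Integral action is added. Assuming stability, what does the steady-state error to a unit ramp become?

The integrator raises the loop to type 2, so K_v → ∞ and e_ss to a ramp is zero.

0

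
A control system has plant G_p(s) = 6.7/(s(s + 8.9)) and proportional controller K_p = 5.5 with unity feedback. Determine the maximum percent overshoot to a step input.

From 1 + K_pG_p(s) = 0: s² + 8.9s + 36.85 = 0 ⇒ ω_n = 6.07, ζ = 0.7331.
%OS = 100·exp(−πζ/√(1−ζ²)) = 100·exp(−π·0.7331/√0.4626) = 3.38%.

3.38%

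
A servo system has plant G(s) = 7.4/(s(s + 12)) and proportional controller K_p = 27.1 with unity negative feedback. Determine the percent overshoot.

The closed-loop denominator s² + 12s + 200.5 gives ω_n = √200.5 = 14.16 and ζ = 12/(2ω_n) = 0.4237.
%OS = 100·exp(−πζ/√(1−ζ²)) = 100·exp(−π·0.4237/√0.8205) = 23%.

23%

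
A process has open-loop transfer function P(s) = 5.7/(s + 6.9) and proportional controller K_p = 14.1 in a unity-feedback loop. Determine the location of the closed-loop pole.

Closed-loop transfer function: T(s) = K_p·P(s)/(1 + K_p·P(s)) = 80.37/(s + 6.9 + 80.37) = 80.37/(s + 87.27).
The closed-loop pole is at s = −87.27.

s = -87.27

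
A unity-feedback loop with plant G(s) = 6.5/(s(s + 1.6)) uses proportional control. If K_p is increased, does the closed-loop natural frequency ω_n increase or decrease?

increase

ω_n = √(6.5·K_p), which grows with K_p.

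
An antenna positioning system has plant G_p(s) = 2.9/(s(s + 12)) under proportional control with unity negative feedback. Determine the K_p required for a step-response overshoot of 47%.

From %OS = 100·exp(−πζ/√(1−ζ²)) = 47%, ζ = −ln(0.47)/√(π²+ln²(0.47)) = 0.2337.
Characteristic equation s² + 12s + 2.9K_p = 0 gives ζ = 12/(2√(2.9K_p)).
Setting ζ = 0.2337: √(2.9K_p) = 12/(2·0.2337) = 25.68, so K_p = 659.3/2.9 = 227.

K_p = 227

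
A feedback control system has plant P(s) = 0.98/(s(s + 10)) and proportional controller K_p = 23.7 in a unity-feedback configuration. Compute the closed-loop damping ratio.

ζ = 1.04

The closed-loop denominator is s(s+10) + 23.7·0.98 = s² + 10s + 23.23.
Matching s² + 2ζω_n s + ω_n²: ω_n = √23.23 = 4.819 rad/s and 2ζω_n = 10, so ζ = 10/(2·4.819) = 1.04.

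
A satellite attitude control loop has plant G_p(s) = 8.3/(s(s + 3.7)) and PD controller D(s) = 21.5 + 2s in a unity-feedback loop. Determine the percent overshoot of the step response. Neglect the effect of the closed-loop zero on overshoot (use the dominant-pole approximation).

2.54%

Forward path: (21.5 + 2s)·8.3/(s(s+3.7)). The closed-loop characteristic equation is s² + (3.7 + 8.3·2)s + 8.3·21.5 = 0.
That is s² + 20.3s + 178.5 = 0, so ω_n = 13.36 rad/s and ζ = 20.3/(2·13.36) = 0.7598.
%OS = 100·exp(−πζ/√(1−ζ²)) = 2.54%.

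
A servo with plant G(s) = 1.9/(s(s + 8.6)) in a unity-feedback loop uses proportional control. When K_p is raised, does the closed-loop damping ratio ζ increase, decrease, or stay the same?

ζ = 8.6/(2√(1.9K_p)); increasing K_p raises the denominator, so ζ falls.

decrease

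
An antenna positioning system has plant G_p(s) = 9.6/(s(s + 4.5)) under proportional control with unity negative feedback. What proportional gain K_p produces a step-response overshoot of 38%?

K_p = 6.09

From %OS = 100·exp(−πζ/√(1−ζ²)) = 38%, ζ = −ln(0.38)/√(π²+ln²(0.38)) = 0.2943.
Characteristic equation s² + 4.5s + 9.6K_p = 0 gives ζ = 4.5/(2√(9.6K_p)).
Setting ζ = 0.2943: √(9.6K_p) = 4.5/(2·0.2943) = 7.644, so K_p = 58.43/9.6 = 6.09.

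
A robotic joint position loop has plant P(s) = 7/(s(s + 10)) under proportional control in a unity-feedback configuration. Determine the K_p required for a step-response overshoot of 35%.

K_p = 35.6

From %OS = 100·exp(−πζ/√(1−ζ²)) = 35%, ζ = −ln(0.35)/√(π²+ln²(0.35)) = 0.3169.
Characteristic equation s² + 10s + 7K_p = 0 gives ζ = 10/(2√(7K_p)).
Setting ζ = 0.3169: √(7K_p) = 10/(2·0.3169) = 15.78, so K_p = 248.9/7 = 35.6.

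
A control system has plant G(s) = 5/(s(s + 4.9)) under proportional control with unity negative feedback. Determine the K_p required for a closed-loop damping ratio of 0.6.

Closed-loop characteristic equation: s² + 4.9s + K_p·5 = 0.
So ω_n = √(5K_p) and 2ζω_n = 4.9, giving ζ = 4.9/(2√(5K_p)).
Setting ζ = 0.6: √(5K_p) = 4.9/(2·0.6) = 4.083, so K_p = 16.67/5 = 3.33.

K_p = 3.33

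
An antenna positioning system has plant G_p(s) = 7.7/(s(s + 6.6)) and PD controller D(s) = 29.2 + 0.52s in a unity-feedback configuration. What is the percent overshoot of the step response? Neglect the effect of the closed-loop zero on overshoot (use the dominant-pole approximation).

30.5%

Forward path: (29.2 + 0.52s)·7.7/(s(s+6.6)). The closed-loop characteristic equation is s² + (6.6 + 7.7·0.52)s + 7.7·29.2 = 0.
That is s² + 10.6s + 224.8 = 0, so ω_n = 14.99 rad/s and ζ = 10.6/(2·14.99) = 0.3536.
%OS = 100·exp(−πζ/√(1−ζ²)) = 30.5%.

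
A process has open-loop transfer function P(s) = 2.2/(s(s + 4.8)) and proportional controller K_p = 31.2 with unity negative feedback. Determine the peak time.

T_p = 0.396 s

From 1 + K_pP(s) = 0: s² + 4.8s + 68.64 = 0 ⇒ ω_n = 8.285, ζ = 0.2897.
Damped frequency ω_d = ω_n√(1−ζ²) = 7.93 rad/s, so peak time T_p = π/ω_d = 0.396 s.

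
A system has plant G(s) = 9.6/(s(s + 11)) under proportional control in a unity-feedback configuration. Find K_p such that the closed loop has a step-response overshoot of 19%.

From %OS = 100·exp(−πζ/√(1−ζ²)) = 19%, ζ = −ln(0.19)/√(π²+ln²(0.19)) = 0.4673.
Characteristic equation s² + 11s + 9.6K_p = 0 gives ζ = 11/(2√(9.6K_p)).
Setting ζ = 0.4673: √(9.6K_p) = 11/(2·0.4673) = 11.77, so K_p = 138.5/9.6 = 14.4.

K_p = 14.4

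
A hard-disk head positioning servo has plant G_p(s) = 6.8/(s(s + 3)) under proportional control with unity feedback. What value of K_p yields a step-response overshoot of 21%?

From %OS = 100·exp(−πζ/√(1−ζ²)) = 21%, ζ = −ln(0.21)/√(π²+ln²(0.21)) = 0.4449.
Characteristic equation s² + 3s + 6.8K_p = 0 gives ζ = 3/(2√(6.8K_p)).
Setting ζ = 0.4449: √(6.8K_p) = 3/(2·0.4449) = 3.372, so K_p = 11.37/6.8 = 1.67.

K_p = 1.67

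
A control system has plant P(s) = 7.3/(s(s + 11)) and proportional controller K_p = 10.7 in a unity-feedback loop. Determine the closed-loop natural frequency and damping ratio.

1 + K_p·P(s) = 0 gives s² + 11s + 78.11 = 0.
Matching s² + 2ζω_n s + ω_n²: ω_n = √78.11 = 8.838 rad/s and 2ζω_n = 11, so ζ = 11/(2·8.838) = 0.622.

ω_n = 8.84 rad/s, ζ = 0.622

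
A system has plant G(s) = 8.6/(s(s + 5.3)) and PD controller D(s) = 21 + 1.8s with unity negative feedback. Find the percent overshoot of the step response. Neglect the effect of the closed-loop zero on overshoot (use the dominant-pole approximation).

Forward path: (21 + 1.8s)·8.6/(s(s+5.3)). The closed-loop characteristic equation is s² + (5.3 + 8.6·1.8)s + 8.6·21 = 0.
That is s² + 20.78s + 180.6 = 0, so ω_n = 13.44 rad/s and ζ = 20.78/(2·13.44) = 0.7731.
%OS = 100·exp(−πζ/√(1−ζ²)) = 2.17%.

2.17%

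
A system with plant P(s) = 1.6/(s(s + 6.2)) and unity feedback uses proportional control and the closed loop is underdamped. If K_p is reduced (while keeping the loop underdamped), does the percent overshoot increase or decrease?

ζ = 6.2/(2√(1.6K_p)) rises as K_p falls; higher damping means less overshoot.

decrease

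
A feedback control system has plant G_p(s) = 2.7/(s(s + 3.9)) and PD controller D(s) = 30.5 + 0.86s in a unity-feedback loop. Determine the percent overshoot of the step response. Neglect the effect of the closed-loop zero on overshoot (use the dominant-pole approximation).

Forward path: (30.5 + 0.86s)·2.7/(s(s+3.9)). The closed-loop characteristic equation is s² + (3.9 + 2.7·0.86)s + 2.7·30.5 = 0.
That is s² + 6.222s + 82.35 = 0, so ω_n = 9.075 rad/s and ζ = 6.222/(2·9.075) = 0.3428.
%OS = 100·exp(−πζ/√(1−ζ²)) = 31.8%.

31.8%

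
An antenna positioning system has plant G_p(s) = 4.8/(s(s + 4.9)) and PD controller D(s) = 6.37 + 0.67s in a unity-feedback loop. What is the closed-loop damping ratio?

Forward path: (6.37 + 0.67s)·4.8/(s(s+4.9)). The closed-loop characteristic equation is s² + (4.9 + 4.8·0.67)s + 4.8·6.37 = 0.
That is s² + 8.116s + 30.58 = 0, so ω_n = 5.53 rad/s and ζ = 8.116/(2·5.53) = 0.7339.

ζ = 0.734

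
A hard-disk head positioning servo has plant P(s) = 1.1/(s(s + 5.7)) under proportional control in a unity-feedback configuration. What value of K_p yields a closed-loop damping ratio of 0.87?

Closed-loop characteristic equation: s² + 5.7s + K_p·1.1 = 0.
So ω_n = √(1.1K_p) and 2ζω_n = 5.7, giving ζ = 5.7/(2√(1.1K_p)).
Setting ζ = 0.87: √(1.1K_p) = 5.7/(2·0.87) = 3.276, so K_p = 10.73/1.1 = 9.76.

K_p = 9.76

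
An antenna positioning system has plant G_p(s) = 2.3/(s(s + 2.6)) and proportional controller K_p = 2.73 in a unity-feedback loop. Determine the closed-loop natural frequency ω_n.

With unity feedback the closed-loop characteristic equation is s² + 2.6s + 2.73·2.3 = s² + 2.6s + 6.279 = 0.
So ω_n² = 6.279 ⇒ ω_n = 2.506 rad/s, and ζ = 2.6/(2ω_n) = 0.519.

ω_n = 2.51 rad/s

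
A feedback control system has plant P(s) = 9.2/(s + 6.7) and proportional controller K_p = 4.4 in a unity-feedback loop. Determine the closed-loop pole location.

Closed-loop transfer function: T(s) = K_p·P(s)/(1 + K_p·P(s)) = 40.48/(s + 6.7 + 40.48) = 40.48/(s + 47.18).
The closed-loop pole is at s = −47.18.

s = -47.18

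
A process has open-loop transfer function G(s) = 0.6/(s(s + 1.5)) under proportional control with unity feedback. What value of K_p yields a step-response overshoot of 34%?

K_p = 8.89

From %OS = 100·exp(−πζ/√(1−ζ²)) = 34%, ζ = −ln(0.34)/√(π²+ln²(0.34)) = 0.3248.
Characteristic equation s² + 1.5s + 0.6K_p = 0 gives ζ = 1.5/(2√(0.6K_p)).
Setting ζ = 0.3248: √(0.6K_p) = 1.5/(2·0.3248) = 2.309, so K_p = 5.333/0.6 = 8.89.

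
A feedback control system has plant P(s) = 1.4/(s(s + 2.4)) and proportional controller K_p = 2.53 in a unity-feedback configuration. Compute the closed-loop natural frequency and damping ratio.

The closed-loop denominator is s(s+2.4) + 2.53·1.4 = s² + 2.4s + 3.542.
So ω_n² = 3.542 ⇒ ω_n = 1.882 rad/s, and ζ = 2.4/(2ω_n) = 0.638.

ω_n = 1.88 rad/s, ζ = 0.638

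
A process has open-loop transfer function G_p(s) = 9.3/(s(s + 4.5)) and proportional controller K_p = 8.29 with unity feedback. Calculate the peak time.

Closed-loop characteristic equation: s² + 4.5s + 77.1 = 0, so ω_n = 8.78 rad/s and ζ = 4.5/(2·8.78) = 0.2562.
Damped frequency ω_d = ω_n√(1−ζ²) = 8.487 rad/s, so peak time T_p = π/ω_d = 0.37 s.

T_p = 0.37 s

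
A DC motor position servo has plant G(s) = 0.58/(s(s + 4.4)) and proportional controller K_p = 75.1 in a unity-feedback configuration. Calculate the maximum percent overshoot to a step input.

32.9%

The closed-loop denominator s² + 4.4s + 43.56 gives ω_n = √43.56 = 6.6 and ζ = 4.4/(2ω_n) = 0.3333.
%OS = 100·exp(−πζ/√(1−ζ²)) = 100·exp(−π·0.3333/√0.8889) = 32.9%.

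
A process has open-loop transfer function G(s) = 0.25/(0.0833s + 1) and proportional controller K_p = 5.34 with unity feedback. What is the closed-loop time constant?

Closed loop: T(s) = K_p·G/(1+K_p·G) = 1.335/(0.0833s + 1 + 1.335), with pole at s = −(1 + 1.335)/0.0833 = −28.03.
Closed-loop time constant τ = 1/28.03 = 0.0357 s.

τ = 0.0357 s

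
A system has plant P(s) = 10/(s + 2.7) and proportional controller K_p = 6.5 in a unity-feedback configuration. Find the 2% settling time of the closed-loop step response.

T_s ≈ 0.0591 s

Closed-loop transfer function: T(s) = K_p·P(s)/(1 + K_p·P(s)) = 65/(s + 2.7 + 65) = 65/(s + 67.7).
Time constant τ = 1/67.7 = 0.01477 s, so the 2% settling time is about 4τ = 0.0591 s.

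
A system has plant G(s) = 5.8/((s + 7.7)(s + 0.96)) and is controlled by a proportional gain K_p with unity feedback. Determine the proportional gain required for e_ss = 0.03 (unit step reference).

The loop is type 0, so e_ss(step) = 1/(1 + K_pos) with K_pos = K_p·G(0).
G(0) = 0.7846. Require 1/(1 + K_p·0.7846) = 0.03, so 1 + 0.7846·K_p = 33.33.
K_p = (33.33 − 1)/0.7846 = 41.2.

K_p = 41.2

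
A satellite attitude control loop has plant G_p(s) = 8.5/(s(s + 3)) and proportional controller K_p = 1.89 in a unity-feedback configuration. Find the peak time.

From 1 + K_pG_p(s) = 0: s² + 3s + 16.06 = 0 ⇒ ω_n = 4.008, ζ = 0.3742.
Damped frequency ω_d = ω_n√(1−ζ²) = 3.717 rad/s, so peak time T_p = π/ω_d = 0.845 s.

T_p = 0.845 s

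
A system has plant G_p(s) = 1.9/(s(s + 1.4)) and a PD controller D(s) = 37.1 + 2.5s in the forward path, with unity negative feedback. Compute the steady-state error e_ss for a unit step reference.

The open loop D(s)G_p(s) has a pole at the origin (type 1), so the static position error constant is infinite and e_ss = 1/(1+∞) = 0.

0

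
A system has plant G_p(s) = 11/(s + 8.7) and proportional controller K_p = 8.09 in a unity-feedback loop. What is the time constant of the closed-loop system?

Closed-loop transfer function: T(s) = K_p·G_p(s)/(1 + K_p·G_p(s)) = 88.99/(s + 8.7 + 88.99) = 88.99/(s + 97.69).
Time constant τ = 1/97.69 = 0.0102 s.

τ = 0.0102 s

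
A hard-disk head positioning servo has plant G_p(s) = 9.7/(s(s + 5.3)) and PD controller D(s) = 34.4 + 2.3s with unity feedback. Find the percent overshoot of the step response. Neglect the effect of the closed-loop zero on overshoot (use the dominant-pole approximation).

Forward path: (34.4 + 2.3s)·9.7/(s(s+5.3)). The closed-loop characteristic equation is s² + (5.3 + 9.7·2.3)s + 9.7·34.4 = 0.
That is s² + 27.61s + 333.7 = 0, so ω_n = 18.27 rad/s and ζ = 27.61/(2·18.27) = 0.7557.
%OS = 100·exp(−πζ/√(1−ζ²)) = 2.66%.

2.66%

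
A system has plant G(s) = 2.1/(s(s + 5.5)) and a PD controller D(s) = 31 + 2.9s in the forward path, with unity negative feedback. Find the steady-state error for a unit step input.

The open loop D(s)G(s) has a pole at the origin (type 1), so the static position error constant is infinite and e_ss = 1/(1+∞) = 0.

0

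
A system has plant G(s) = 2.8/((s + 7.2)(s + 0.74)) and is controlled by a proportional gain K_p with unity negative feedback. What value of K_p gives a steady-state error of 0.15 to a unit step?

K_p = 10.8

For a type-0 loop with proportional control, e_ss = 1/(1 + K_p·G(0)).
G(0) = 0.5255. Require 1/(1 + K_p·0.5255) = 0.15, so 1 + 0.5255·K_p = 6.667.
K_p = (6.667 − 1)/0.5255 = 10.8.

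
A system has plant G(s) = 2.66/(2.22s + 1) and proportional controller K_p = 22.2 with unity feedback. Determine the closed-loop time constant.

τ = 0.037 s

Closed loop: T(s) = K_p·G/(1+K_p·G) = 59.05/(2.22s + 1 + 59.05), with pole at s = −(1 + 59.05)/2.22 = −27.05.
Closed-loop time constant τ = 1/27.05 = 0.037 s.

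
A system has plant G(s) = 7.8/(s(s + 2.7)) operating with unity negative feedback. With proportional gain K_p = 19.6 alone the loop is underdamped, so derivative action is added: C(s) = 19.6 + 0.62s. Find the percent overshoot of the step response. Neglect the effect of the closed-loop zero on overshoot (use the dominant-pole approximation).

36.6%

Forward path: (19.6 + 0.62s)·7.8/(s(s+2.7)). The closed-loop characteristic equation is s² + (2.7 + 7.8·0.62)s + 7.8·19.6 = 0.
That is s² + 7.536s + 152.9 = 0, so ω_n = 12.36 rad/s and ζ = 7.536/(2·12.36) = 0.3047.
%OS = 100·exp(−πζ/√(1−ζ²)) = 36.6%.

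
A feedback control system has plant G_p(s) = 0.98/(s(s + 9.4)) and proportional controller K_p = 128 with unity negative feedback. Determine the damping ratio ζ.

The closed-loop denominator is s(s+9.4) + 128·0.98 = s² + 9.4s + 125.4.
Matching s² + 2ζω_n s + ω_n²: ω_n = √125.4 = 11.2 rad/s and 2ζω_n = 9.4, so ζ = 9.4/(2·11.2) = 0.42.

ζ = 0.42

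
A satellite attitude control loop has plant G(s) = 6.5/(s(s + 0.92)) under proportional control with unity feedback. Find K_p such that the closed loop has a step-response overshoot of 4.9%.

From %OS = 100·exp(−πζ/√(1−ζ²)) = 4.9%, ζ = −ln(0.049)/√(π²+ln²(0.049)) = 0.6925.
Characteristic equation s² + 0.92s + 6.5K_p = 0 gives ζ = 0.92/(2√(6.5K_p)).
Setting ζ = 0.6925: √(6.5K_p) = 0.92/(2·0.6925) = 0.6642, so K_p = 0.4412/6.5 = 0.0679.

K_p = 0.0679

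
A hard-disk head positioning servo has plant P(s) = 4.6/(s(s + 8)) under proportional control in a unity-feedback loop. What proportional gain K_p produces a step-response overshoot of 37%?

K_p = 38.2

From %OS = 100·exp(−πζ/√(1−ζ²)) = 37%, ζ = −ln(0.37)/√(π²+ln²(0.37)) = 0.3017.
Characteristic equation s² + 8s + 4.6K_p = 0 gives ζ = 8/(2√(4.6K_p)).
Setting ζ = 0.3017: √(4.6K_p) = 8/(2·0.3017) = 13.26, so K_p = 175.7/4.6 = 38.2.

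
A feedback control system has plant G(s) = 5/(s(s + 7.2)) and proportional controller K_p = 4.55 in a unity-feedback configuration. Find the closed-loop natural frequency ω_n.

With unity feedback the closed-loop characteristic equation is s² + 7.2s + 4.55·5 = s² + 7.2s + 22.75 = 0.
So ω_n² = 22.75 ⇒ ω_n = 4.77 rad/s, and ζ = 7.2/(2ω_n) = 0.755.

ω_n = 4.77 rad/s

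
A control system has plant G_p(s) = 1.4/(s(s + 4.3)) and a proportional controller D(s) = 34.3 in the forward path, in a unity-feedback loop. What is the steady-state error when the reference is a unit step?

0

The open loop D(s)G_p(s) has a pole at the origin (type 1), so the static position error constant is infinite and e_ss = 1/(1+∞) = 0.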